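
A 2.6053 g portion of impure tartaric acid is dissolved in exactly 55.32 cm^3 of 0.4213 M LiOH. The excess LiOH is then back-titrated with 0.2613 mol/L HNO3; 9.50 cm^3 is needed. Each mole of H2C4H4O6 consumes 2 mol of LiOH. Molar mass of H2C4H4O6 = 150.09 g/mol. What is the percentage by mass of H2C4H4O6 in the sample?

Total n(LiOH) added = 0.4213 x 0.05532 = 0.02331 mol.
n(HNO3) used = 0.2613 x 0.009500 = 0.002482 mol, which equals the excess n(LiOH).
So n(LiOH) consumed by the sample = 0.02331 - 0.002482 = 0.02082 mol.
n(H2C4H4O6) = 0.02082 / 2 = 0.01041 mol.
mass H2C4H4O6 = 0.01041 x 150.09 = 1.563 g, so %H2C4H4O6 = 1.563/2.6053 x 100 = 60.0%.

60.0%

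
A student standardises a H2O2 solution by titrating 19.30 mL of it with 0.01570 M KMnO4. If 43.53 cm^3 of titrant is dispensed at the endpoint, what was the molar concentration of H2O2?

n(KMnO4) = 0.01570 x 0.04353 = 0.0006834 mol.
From the balanced equation, 2 mol KMnO4 reacts with 5 mol H2O2, so n(H2O2) = 0.0006834 x 5/2 = 0.001709 mol.
[H2O2] = 0.001709 / 0.01930 L = 0.0885 M.

0.0885 M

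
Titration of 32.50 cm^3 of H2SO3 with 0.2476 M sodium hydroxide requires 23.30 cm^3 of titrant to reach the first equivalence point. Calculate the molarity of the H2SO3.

0.178 M

n(NaOH) = 0.2476 x 0.02330 = 0.005769 mol.
At the first equivalence point, 1 mol OH^- react per mol H2SO3, so n(H2SO3) = 0.005769 / 1 = 0.005769 mol.
[H2SO3] = 0.005769 / 0.03250 L = 0.178 M.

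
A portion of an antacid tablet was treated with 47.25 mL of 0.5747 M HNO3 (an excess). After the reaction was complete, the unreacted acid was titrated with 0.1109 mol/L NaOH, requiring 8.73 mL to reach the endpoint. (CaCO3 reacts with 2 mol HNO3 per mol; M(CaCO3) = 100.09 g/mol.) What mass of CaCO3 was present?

1.31 g

Total n(HNO3) added = 0.5747 x 0.04725 = 0.02715 mol.
n(NaOH) used = 0.1109 x 0.008730 = 0.0009682 mol, which equals the excess n(HNO3).
So n(HNO3) consumed by the sample = 0.02715 - 0.0009682 = 0.02619 mol.
n(CaCO3) = 0.02619 / 2 = 0.01309 mol.
mass = 0.01309 mol x 100.09 g/mol = 1.31 g.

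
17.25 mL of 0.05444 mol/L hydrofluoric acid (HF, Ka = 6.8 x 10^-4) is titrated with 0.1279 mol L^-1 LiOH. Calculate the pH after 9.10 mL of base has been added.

11.93

n(acid) = 0.05444 x 0.01725 = 0.0009391 mol; n(LiOH) added = 0.1279 x 0.009100 = 0.001164 mol.
Base is in excess by 0.001164 - 0.0009391 = 0.0002248 mol in a total volume of 0.02635 L.
[OH^-] = 0.0002248/0.02635 = 0.008531 M, so pOH = 2.07 and pH = 14.00 - 2.07 = 11.93.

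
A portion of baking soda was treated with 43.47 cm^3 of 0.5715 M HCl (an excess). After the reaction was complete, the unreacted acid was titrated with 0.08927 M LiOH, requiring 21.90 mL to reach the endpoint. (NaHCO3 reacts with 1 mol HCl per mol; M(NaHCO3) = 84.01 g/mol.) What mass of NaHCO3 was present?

Total n(HCl) added = 0.5715 x 0.04347 = 0.02484 mol.
n(LiOH) used = 0.08927 x 0.02190 = 0.001955 mol, which equals the excess n(HCl).
So n(HCl) consumed by the sample = 0.02484 - 0.001955 = 0.02289 mol.
n(NaHCO3) = 0.02289 / 1 = 0.02289 mol.
mass = 0.02289 mol x 84.01 g/mol = 1.92 g.

1.92 g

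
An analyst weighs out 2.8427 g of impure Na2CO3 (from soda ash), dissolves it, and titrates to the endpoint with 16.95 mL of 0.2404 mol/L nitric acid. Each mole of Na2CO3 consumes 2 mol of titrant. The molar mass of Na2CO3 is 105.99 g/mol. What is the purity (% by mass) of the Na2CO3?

n(HNO3) = 0.2404 x 0.01695 = 0.004075 mol.
n(Na2CO3) = 0.004075 / 2 = 0.002037 mol.
mass of Na2CO3 = 0.002037 x 105.99 = 0.2159 g.
% purity = 0.2159 / 2.8427 x 100 = 7.60%.

7.60%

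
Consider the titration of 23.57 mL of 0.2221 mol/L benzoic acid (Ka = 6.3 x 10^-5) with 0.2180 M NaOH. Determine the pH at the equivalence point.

8.62

n(C6H5COOH) = 0.2221 x 0.02357 = 0.005235 mol; V(NaOH) at equivalence = 0.005235/0.2180 = 0.02401 L.
At equivalence all the acid is converted to C6H5COO-; total volume = 0.02357 + 0.02401 = 0.04758 L, so [C6H5COO-] = 0.005235/0.04758 = 0.1100 M.
Kb = Kw/Ka = 1.0e-14 / 6.3 x 10^-5 = 1.59e-10.
[OH^-] = sqrt(Kb x [C6H5COO-]) = sqrt(1.59e-10 x 0.1100) = 4.18e-6 M.
pOH = 5.38, so pH = 14.00 - 5.38 = 8.62.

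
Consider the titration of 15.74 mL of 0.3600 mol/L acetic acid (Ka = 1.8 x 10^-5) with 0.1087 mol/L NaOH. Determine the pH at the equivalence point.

n(CH3COOH) = 0.3600 x 0.01574 = 0.005666 mol; V(NaOH) at equivalence = 0.005666/0.1087 = 0.05213 L.
At equivalence all the acid is converted to CH3COO-; total volume = 0.01574 + 0.05213 = 0.06787 L, so [CH3COO-] = 0.005666/0.06787 = 0.08349 M.
Kb = Kw/Ka = 1.0e-14 / 1.8 x 10^-5 = 5.56e-10.
[OH^-] = sqrt(Kb x [CH3COO-]) = sqrt(5.56e-10 x 0.08349) = 6.81e-6 M.
pOH = 5.17, so pH = 14.00 - 5.17 = 8.83.

8.83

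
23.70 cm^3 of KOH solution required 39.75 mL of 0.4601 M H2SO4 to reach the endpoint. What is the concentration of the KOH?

1.54 M

n(H2SO4) delivered = 0.4601 x 0.03975 = 0.01829 mol.
The reaction is 2 KOH + 1 H2SO4, so n(KOH) = 0.01829 x 2/1 = 0.03658 mol.
[KOH] = 0.03658 mol / 0.02370 L = 1.54 M.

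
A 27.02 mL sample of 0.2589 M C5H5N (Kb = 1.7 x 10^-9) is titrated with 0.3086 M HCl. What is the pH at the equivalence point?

n(C5H5N) = 0.2589 x 0.02702 = 0.006995 mol; V(HCl) at equivalence = 0.006995/0.3086 = 0.02267 L.
At equivalence the base is fully converted to C5H5NH+; total volume = 0.04969 L, so [C5H5NH+] = 0.006995/0.04969 = 0.1408 M.
Ka(C5H5NH+) = Kw/Kb = 1.0e-14 / 1.7 x 10^-9 = 5.88e-6.
[H^+] = sqrt(Ka x [C5H5NH+]) = sqrt(5.88e-6 x 0.1408) = 0.000910 M.
pH = -log(0.000910) = 3.04.

3.04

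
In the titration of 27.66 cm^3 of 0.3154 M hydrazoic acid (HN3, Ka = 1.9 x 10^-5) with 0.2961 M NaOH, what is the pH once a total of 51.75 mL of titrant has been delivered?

12.92

n(acid) = 0.3154 x 0.02766 = 0.008724 mol; n(NaOH) added = 0.2961 x 0.05175 = 0.01532 mol.
Base is in excess by 0.01532 - 0.008724 = 0.006599 mol in a total volume of 0.07941 L.
[OH^-] = 0.006599/0.07941 = 0.08310 M, so pOH = 1.08 and pH = 14.00 - 1.08 = 12.92.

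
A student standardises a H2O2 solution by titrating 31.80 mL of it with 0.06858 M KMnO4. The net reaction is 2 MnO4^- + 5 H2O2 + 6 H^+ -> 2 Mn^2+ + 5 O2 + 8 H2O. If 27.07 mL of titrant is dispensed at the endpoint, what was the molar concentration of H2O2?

0.146 M

n(KMnO4) = 0.06858 x 0.02707 = 0.001856 mol.
From the balanced equation, 2 mol KMnO4 reacts with 5 mol H2O2, so n(H2O2) = 0.001856 x 5/2 = 0.004641 mol.
[H2O2] = 0.004641 / 0.03180 L = 0.146 M.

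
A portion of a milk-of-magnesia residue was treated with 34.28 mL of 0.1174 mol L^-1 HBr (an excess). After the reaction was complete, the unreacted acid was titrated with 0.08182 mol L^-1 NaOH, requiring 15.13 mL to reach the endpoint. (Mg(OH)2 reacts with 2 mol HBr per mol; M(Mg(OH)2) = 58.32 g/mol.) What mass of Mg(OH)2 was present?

Total n(HBr) added = 0.1174 x 0.03428 = 0.004024 mol.
n(NaOH) used = 0.08182 x 0.01513 = 0.001238 mol, which equals the excess n(HBr).
So n(HBr) consumed by the sample = 0.004024 - 0.001238 = 0.002787 mol.
n(Mg(OH)2) = 0.002787 / 2 = 0.001393 mol.
mass = 0.001393 mol x 58.32 g/mol = 0.0813 g.

0.0813 g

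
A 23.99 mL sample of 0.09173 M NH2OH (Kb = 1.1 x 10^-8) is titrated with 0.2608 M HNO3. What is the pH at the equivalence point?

n(NH2OH) = 0.09173 x 0.02399 = 0.002201 mol; V(HNO3) at equivalence = 0.002201/0.2608 = 0.008438 L.
At equivalence the base is fully converted to NH3OH+; total volume = 0.03243 L, so [NH3OH+] = 0.002201/0.03243 = 0.06786 M.
Ka(NH3OH+) = Kw/Kb = 1.0e-14 / 1.1 x 10^-8 = 9.09e-7.
[H^+] = sqrt(Ka x [NH3OH+]) = sqrt(9.09e-7 x 0.06786) = 0.000248 M.
pH = -log(0.000248) = 3.60.

3.60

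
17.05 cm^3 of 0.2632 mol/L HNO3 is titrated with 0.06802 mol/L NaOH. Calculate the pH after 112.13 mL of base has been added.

n(acid) = 0.2632 x 0.01705 = 0.004488 mol; n(NaOH) added = 0.06802 x 0.1121 = 0.007627 mol.
Base is in excess by 0.007627 - 0.004488 = 0.003140 mol in a total volume of 0.1292 L.
[OH^-] = 0.003140/0.1292 = 0.02430 M, so pOH = 1.61 and pH = 14.00 - 1.61 = 12.39.

12.39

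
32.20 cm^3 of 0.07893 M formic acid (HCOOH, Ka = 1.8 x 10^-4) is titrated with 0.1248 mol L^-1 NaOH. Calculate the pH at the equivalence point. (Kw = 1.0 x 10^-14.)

8.21

n(HCOOH) = 0.07893 x 0.03220 = 0.002542 mol; V(NaOH) at equivalence = 0.002542/0.1248 = 0.02036 L.
At equivalence all the acid is converted to HCOO-; total volume = 0.03220 + 0.02036 = 0.05256 L, so [HCOO-] = 0.002542/0.05256 = 0.04835 M.
Kb = Kw/Ka = 1.0e-14 / 1.8 x 10^-4 = 5.56e-11.
[OH^-] = sqrt(Kb x [HCOO-]) = sqrt(5.56e-11 x 0.04835) = 1.64e-6 M.
pOH = 5.79, so pH = 14.00 - 5.79 = 8.21.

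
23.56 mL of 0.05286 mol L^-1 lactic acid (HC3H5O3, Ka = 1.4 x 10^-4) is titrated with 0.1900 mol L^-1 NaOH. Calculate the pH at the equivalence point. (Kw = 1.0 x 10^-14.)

n(HC3H5O3) = 0.05286 x 0.02356 = 0.001245 mol; V(NaOH) at equivalence = 0.001245/0.1900 = 0.006555 L.
At equivalence all the acid is converted to C3H5O3-; total volume = 0.02356 + 0.006555 = 0.03011 L, so [C3H5O3-] = 0.001245/0.03011 = 0.04135 M.
Kb = Kw/Ka = 1.0e-14 / 1.4 x 10^-4 = 7.14e-11.
[OH^-] = sqrt(Kb x [C3H5O3-]) = sqrt(7.14e-11 x 0.04135) = 1.72e-6 M.
pOH = 5.76, so pH = 14.00 - 5.76 = 8.24.

8.24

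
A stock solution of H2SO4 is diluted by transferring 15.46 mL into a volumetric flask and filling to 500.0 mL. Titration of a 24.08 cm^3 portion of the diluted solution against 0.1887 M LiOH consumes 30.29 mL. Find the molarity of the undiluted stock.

3.84 M

n(LiOH) = 0.1887 x 0.03029 = 0.005716 mol.
n(H2SO4) in the aliquot = 0.005716 x 1/2 = 0.002858 mol.
[diluted H2SO4] = 0.002858 / 0.02408 = 0.1187 M.
Dilution factor = 500.0/15.46 = 32.34, so [stock] = 0.1187 x 32.34 = 3.84 M.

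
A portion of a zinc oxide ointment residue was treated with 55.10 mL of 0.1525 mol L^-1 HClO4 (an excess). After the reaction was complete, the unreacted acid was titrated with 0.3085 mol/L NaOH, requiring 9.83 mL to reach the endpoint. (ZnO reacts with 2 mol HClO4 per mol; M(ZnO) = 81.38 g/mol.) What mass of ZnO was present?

0.219 g

Total n(HClO4) added = 0.1525 x 0.05510 = 0.008403 mol.
n(NaOH) used = 0.3085 x 0.009830 = 0.003033 mol, which equals the excess n(HClO4).
So n(HClO4) consumed by the sample = 0.008403 - 0.003033 = 0.005370 mol.
n(ZnO) = 0.005370 / 2 = 0.002685 mol.
mass = 0.002685 mol x 81.38 g/mol = 0.219 g.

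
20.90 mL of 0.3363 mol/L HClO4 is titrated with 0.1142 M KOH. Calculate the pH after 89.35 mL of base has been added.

12.46

n(acid) = 0.3363 x 0.02090 = 0.007029 mol; n(KOH) added = 0.1142 x 0.08935 = 0.01020 mol.
Base is in excess by 0.01020 - 0.007029 = 0.003175 mol in a total volume of 0.1103 L.
[OH^-] = 0.003175/0.1103 = 0.02880 M, so pOH = 1.54 and pH = 14.00 - 1.54 = 12.46.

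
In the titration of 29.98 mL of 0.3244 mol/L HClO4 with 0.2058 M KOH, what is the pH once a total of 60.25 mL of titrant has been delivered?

12.47

n(acid) = 0.3244 x 0.02998 = 0.009726 mol; n(KOH) added = 0.2058 x 0.06025 = 0.01240 mol.
Base is in excess by 0.01240 - 0.009726 = 0.002674 mol in a total volume of 0.09023 L.
[OH^-] = 0.002674/0.09023 = 0.02963 M, so pOH = 1.53 and pH = 14.00 - 1.53 = 12.47.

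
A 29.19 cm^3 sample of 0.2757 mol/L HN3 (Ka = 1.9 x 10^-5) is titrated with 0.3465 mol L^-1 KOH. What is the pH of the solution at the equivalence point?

8.95

n(HN3) = 0.2757 x 0.02919 = 0.008048 mol; V(KOH) at equivalence = 0.008048/0.3465 = 0.02323 L.
At equivalence all the acid is converted to N3-; total volume = 0.02919 + 0.02323 = 0.05242 L, so [N3-] = 0.008048/0.05242 = 0.1535 M.
Kb = Kw/Ka = 1.0e-14 / 1.9 x 10^-5 = 5.26e-10.
[OH^-] = sqrt(Kb x [N3-]) = sqrt(5.26e-10 x 0.1535) = 8.99e-6 M.
pOH = 5.05, so pH = 14.00 - 5.05 = 8.95.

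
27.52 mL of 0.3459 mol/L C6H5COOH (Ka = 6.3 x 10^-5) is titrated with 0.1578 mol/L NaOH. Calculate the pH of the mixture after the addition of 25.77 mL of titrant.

Initial n(C6H5COOH) = 0.3459 x 0.02752 = 0.009519 mol.
n(NaOH) added = 0.1578 x 0.02577 = 0.004067 mol, converting that many moles of C6H5COOH to C6H5COO-.
Remaining n(C6H5COOH) = 0.005453 mol; n(C6H5COO-) = 0.004067 mol.
By Henderson-Hasselbalch, pH = pKa + log([A^-]/[HA]) = 4.20 + log(0.004067/0.005453) = 4.20 + (-0.13) = 4.07.

4.07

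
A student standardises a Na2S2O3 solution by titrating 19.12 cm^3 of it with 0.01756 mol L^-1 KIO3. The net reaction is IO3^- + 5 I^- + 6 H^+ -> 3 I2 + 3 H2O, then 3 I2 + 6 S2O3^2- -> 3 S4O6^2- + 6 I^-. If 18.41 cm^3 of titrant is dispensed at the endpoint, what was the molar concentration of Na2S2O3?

n(KIO3) = 0.01756 x 0.01841 = 0.0003233 mol.
From the balanced equation, 1 mol KIO3 reacts with 6 mol Na2S2O3, so n(Na2S2O3) = 0.0003233 x 6/1 = 0.001940 mol.
[Na2S2O3] = 0.001940 / 0.01912 L = 0.101 M.

0.101 M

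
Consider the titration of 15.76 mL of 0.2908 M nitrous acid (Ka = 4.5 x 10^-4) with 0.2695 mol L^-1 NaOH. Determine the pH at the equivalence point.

8.25

n(HNO2) = 0.2908 x 0.01576 = 0.004583 mol; V(NaOH) at equivalence = 0.004583/0.2695 = 0.01701 L.
At equivalence all the acid is converted to NO2-; total volume = 0.01576 + 0.01701 = 0.03277 L, so [NO2-] = 0.004583/0.03277 = 0.1399 M.
Kb = Kw/Ka = 1.0e-14 / 4.5 x 10^-4 = 2.22e-11.
[OH^-] = sqrt(Kb x [NO2-]) = sqrt(2.22e-11 x 0.1399) = 1.76e-6 M.
pOH = 5.75, so pH = 14.00 - 5.75 = 8.25.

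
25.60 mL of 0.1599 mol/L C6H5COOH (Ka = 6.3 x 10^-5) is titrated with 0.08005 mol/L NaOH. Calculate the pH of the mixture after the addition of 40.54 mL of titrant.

4.78

Initial n(C6H5COOH) = 0.1599 x 0.02560 = 0.004093 mol.
n(NaOH) added = 0.08005 x 0.04054 = 0.003245 mol, converting that many moles of C6H5COOH to C6H5COO-.
Remaining n(C6H5COOH) = 0.0008482 mol; n(C6H5COO-) = 0.003245 mol.
By Henderson-Hasselbalch, pH = pKa + log([A^-]/[HA]) = 4.20 + log(0.003245/0.0008482) = 4.20 + (+0.58) = 4.78.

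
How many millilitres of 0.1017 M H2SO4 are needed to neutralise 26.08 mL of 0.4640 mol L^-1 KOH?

n(KOH) = 0.4640 mol/L x 0.02608 L = 0.01210 mol.
The neutralisation is 2 KOH : 1 H2SO4, so n(H2SO4) = 0.01210 x 1/2 = 0.006051 mol.
V(H2SO4) = 0.006051 / 0.1017 = 0.05949 L = 59.5 mL.

59.5 mL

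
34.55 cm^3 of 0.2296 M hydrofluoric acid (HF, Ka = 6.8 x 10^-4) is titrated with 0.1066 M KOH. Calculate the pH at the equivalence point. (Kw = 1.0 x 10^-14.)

n(HF) = 0.2296 x 0.03455 = 0.007933 mol; V(KOH) at equivalence = 0.007933/0.1066 = 0.07442 L.
At equivalence all the acid is converted to F-; total volume = 0.03455 + 0.07442 = 0.1090 L, so [F-] = 0.007933/0.1090 = 0.07280 M.
Kb = Kw/Ka = 1.0e-14 / 6.8 x 10^-4 = 1.47e-11.
[OH^-] = sqrt(Kb x [F-]) = sqrt(1.47e-11 x 0.07280) = 1.03e-6 M.
pOH = 5.99, so pH = 14.00 - 5.99 = 8.01.

8.01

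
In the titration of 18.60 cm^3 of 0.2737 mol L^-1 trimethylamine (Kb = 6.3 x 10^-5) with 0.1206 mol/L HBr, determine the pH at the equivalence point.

n((CH3)3N) = 0.2737 x 0.01860 = 0.005091 mol; V(HBr) at equivalence = 0.005091/0.1206 = 0.04221 L.
At equivalence the base is fully converted to (CH3)3NH+; total volume = 0.06081 L, so [(CH3)3NH+] = 0.005091/0.06081 = 0.08371 M.
Ka((CH3)3NH+) = Kw/Kb = 1.0e-14 / 6.3 x 10^-5 = 1.59e-10.
[H^+] = sqrt(Ka x [(CH3)3NH+]) = sqrt(1.59e-10 x 0.08371) = 3.65e-6 M.
pH = -log(3.65e-6) = 5.44.

5.44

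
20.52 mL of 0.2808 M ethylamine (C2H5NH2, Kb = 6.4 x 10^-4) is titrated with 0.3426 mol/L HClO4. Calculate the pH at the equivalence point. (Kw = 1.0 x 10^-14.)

n(C2H5NH2) = 0.2808 x 0.02052 = 0.005762 mol; V(HClO4) at equivalence = 0.005762/0.3426 = 0.01682 L.
At equivalence the base is fully converted to C2H5NH3+; total volume = 0.03734 L, so [C2H5NH3+] = 0.005762/0.03734 = 0.1543 M.
Ka(C2H5NH3+) = Kw/Kb = 1.0e-14 / 6.4 x 10^-4 = 1.56e-11.
[H^+] = sqrt(Ka x [C2H5NH3+]) = sqrt(1.56e-11 x 0.1543) = 1.55e-6 M.
pH = -log(1.55e-6) = 5.81.

5.81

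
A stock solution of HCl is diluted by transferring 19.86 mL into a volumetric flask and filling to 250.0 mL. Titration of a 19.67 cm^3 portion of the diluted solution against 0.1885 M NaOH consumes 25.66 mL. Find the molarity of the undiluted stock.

n(NaOH) = 0.1885 x 0.02566 = 0.004837 mol.
n(HCl) in the aliquot = 0.004837 mol.
[diluted HCl] = 0.004837 / 0.01967 = 0.2459 M.
Dilution factor = 250.0/19.86 = 12.59, so [stock] = 0.2459 x 12.59 = 3.10 M.

3.10 M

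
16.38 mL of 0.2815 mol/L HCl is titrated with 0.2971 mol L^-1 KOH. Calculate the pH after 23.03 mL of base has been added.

n(acid) = 0.2815 x 0.01638 = 0.004611 mol; n(KOH) added = 0.2971 x 0.02303 = 0.006842 mol.
Base is in excess by 0.006842 - 0.004611 = 0.002231 mol in a total volume of 0.03941 L.
[OH^-] = 0.002231/0.03941 = 0.05662 M, so pOH = 1.25 and pH = 14.00 - 1.25 = 12.75.

12.75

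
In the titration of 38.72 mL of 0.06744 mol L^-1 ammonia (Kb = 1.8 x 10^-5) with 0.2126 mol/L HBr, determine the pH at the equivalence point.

n(NH3) = 0.06744 x 0.03872 = 0.002611 mol; V(HBr) at equivalence = 0.002611/0.2126 = 0.01228 L.
At equivalence the base is fully converted to NH4+; total volume = 0.05100 L, so [NH4+] = 0.002611/0.05100 = 0.05120 M.
Ka(NH4+) = Kw/Kb = 1.0e-14 / 1.8 x 10^-5 = 5.56e-10.
[H^+] = sqrt(Ka x [NH4+]) = sqrt(5.56e-10 x 0.05120) = 5.33e-6 M.
pH = -log(5.33e-6) = 5.27.

5.27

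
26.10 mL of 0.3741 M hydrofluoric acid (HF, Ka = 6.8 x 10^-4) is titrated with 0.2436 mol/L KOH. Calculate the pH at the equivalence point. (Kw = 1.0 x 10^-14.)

8.17

n(HF) = 0.3741 x 0.02610 = 0.009764 mol; V(KOH) at equivalence = 0.009764/0.2436 = 0.04008 L.
At equivalence all the acid is converted to F-; total volume = 0.02610 + 0.04008 = 0.06618 L, so [F-] = 0.009764/0.06618 = 0.1475 M.
Kb = Kw/Ka = 1.0e-14 / 6.8 x 10^-4 = 1.47e-11.
[OH^-] = sqrt(Kb x [F-]) = sqrt(1.47e-11 x 0.1475) = 1.47e-6 M.
pOH = 5.83, so pH = 14.00 - 5.83 = 8.17.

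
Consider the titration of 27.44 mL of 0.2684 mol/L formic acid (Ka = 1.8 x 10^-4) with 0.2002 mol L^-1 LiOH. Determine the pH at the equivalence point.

n(HCOOH) = 0.2684 x 0.02744 = 0.007365 mol; V(LiOH) at equivalence = 0.007365/0.2002 = 0.03679 L.
At equivalence all the acid is converted to HCOO-; total volume = 0.02744 + 0.03679 = 0.06423 L, so [HCOO-] = 0.007365/0.06423 = 0.1147 M.
Kb = Kw/Ka = 1.0e-14 / 1.8 x 10^-4 = 5.56e-11.
[OH^-] = sqrt(Kb x [HCOO-]) = sqrt(5.56e-11 x 0.1147) = 2.52e-6 M.
pOH = 5.60, so pH = 14.00 - 5.60 = 8.40.

8.40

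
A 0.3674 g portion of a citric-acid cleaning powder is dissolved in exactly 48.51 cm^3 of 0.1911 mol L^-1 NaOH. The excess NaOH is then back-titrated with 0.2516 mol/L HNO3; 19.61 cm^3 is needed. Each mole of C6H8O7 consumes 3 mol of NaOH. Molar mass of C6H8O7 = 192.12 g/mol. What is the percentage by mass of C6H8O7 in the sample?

75.6%

Total n(NaOH) added = 0.1911 x 0.04851 = 0.009270 mol.
n(HNO3) used = 0.2516 x 0.01961 = 0.004934 mol, which equals the excess n(NaOH).
So n(NaOH) consumed by the sample = 0.009270 - 0.004934 = 0.004336 mol.
n(C6H8O7) = 0.004336 / 3 = 0.001445 mol.
mass C6H8O7 = 0.001445 x 192.12 = 0.2777 g, so %C6H8O7 = 0.2777/0.3674 x 100 = 75.6%.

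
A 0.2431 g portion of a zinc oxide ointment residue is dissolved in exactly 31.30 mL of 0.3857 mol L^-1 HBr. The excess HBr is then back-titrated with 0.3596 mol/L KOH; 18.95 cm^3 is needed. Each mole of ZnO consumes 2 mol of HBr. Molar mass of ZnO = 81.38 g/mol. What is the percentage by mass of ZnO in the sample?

Total n(HBr) added = 0.3857 x 0.03130 = 0.01207 mol.
n(KOH) used = 0.3596 x 0.01895 = 0.006814 mol, which equals the excess n(HBr).
So n(HBr) consumed by the sample = 0.01207 - 0.006814 = 0.005258 mol.
n(ZnO) = 0.005258 / 2 = 0.002629 mol.
mass ZnO = 0.002629 x 81.38 = 0.2139 g, so %ZnO = 0.2139/0.2431 x 100 = 88.0%.

88.0%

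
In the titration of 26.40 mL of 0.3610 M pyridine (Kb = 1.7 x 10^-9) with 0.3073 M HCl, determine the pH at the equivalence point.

n(C5H5N) = 0.3610 x 0.02640 = 0.009530 mol; V(HCl) at equivalence = 0.009530/0.3073 = 0.03101 L.
At equivalence the base is fully converted to C5H5NH+; total volume = 0.05741 L, so [C5H5NH+] = 0.009530/0.05741 = 0.1660 M.
Ka(C5H5NH+) = Kw/Kb = 1.0e-14 / 1.7 x 10^-9 = 5.88e-6.
[H^+] = sqrt(Ka x [C5H5NH+]) = sqrt(5.88e-6 x 0.1660) = 0.000988 M.
pH = -log(0.000988) = 3.01.

3.01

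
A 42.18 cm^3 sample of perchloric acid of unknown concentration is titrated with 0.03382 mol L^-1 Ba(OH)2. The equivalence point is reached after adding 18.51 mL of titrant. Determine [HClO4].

0.0297 M

n(Ba(OH)2) delivered = 0.03382 x 0.01851 = 0.0006260 mol.
The reaction is 2 HClO4 + 1 Ba(OH)2, so n(HClO4) = 0.0006260 x 2/1 = 0.001252 mol.
[HClO4] = 0.001252 mol / 0.04218 L = 0.0297 M.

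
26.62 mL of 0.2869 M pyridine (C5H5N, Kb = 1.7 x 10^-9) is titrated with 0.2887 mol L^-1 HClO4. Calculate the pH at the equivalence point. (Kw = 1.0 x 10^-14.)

n(C5H5N) = 0.2869 x 0.02662 = 0.007637 mol; V(HClO4) at equivalence = 0.007637/0.2887 = 0.02645 L.
At equivalence the base is fully converted to C5H5NH+; total volume = 0.05307 L, so [C5H5NH+] = 0.007637/0.05307 = 0.1439 M.
Ka(C5H5NH+) = Kw/Kb = 1.0e-14 / 1.7 x 10^-9 = 5.88e-6.
[H^+] = sqrt(Ka x [C5H5NH+]) = sqrt(5.88e-6 x 0.1439) = 0.000920 M.
pH = -log(0.000920) = 3.04.

3.04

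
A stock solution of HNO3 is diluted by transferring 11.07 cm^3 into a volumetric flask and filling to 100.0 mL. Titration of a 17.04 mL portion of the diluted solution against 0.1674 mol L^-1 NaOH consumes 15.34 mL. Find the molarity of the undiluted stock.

n(NaOH) = 0.1674 x 0.01534 = 0.002568 mol.
n(HNO3) in the aliquot = 0.002568 mol.
[diluted HNO3] = 0.002568 / 0.01704 = 0.1507 M.
Dilution factor = 100.0/11.07 = 9.033, so [stock] = 0.1507 x 9.033 = 1.36 M.

1.36 M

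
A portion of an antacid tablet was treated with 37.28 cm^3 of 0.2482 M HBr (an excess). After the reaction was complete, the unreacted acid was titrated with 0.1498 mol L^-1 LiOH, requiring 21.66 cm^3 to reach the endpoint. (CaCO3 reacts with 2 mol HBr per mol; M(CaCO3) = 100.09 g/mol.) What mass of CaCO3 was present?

0.301 g

Total n(HBr) added = 0.2482 x 0.03728 = 0.009253 mol.
n(LiOH) used = 0.1498 x 0.02166 = 0.003245 mol, which equals the excess n(HBr).
So n(HBr) consumed by the sample = 0.009253 - 0.003245 = 0.006008 mol.
n(CaCO3) = 0.006008 / 2 = 0.003004 mol.
mass = 0.003004 mol x 100.09 g/mol = 0.301 g.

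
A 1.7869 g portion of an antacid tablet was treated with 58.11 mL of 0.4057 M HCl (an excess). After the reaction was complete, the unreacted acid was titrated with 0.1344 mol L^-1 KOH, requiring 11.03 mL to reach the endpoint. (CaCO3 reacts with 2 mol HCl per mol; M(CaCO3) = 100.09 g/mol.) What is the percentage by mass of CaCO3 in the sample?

Total n(HCl) added = 0.4057 x 0.05811 = 0.02358 mol.
n(KOH) used = 0.1344 x 0.01103 = 0.001482 mol, which equals the excess n(HCl).
So n(HCl) consumed by the sample = 0.02358 - 0.001482 = 0.02209 mol.
n(CaCO3) = 0.02209 / 2 = 0.01105 mol.
mass CaCO3 = 0.01105 x 100.09 = 1.106 g, so %CaCO3 = 1.106/1.7869 x 100 = 61.9%.

61.9%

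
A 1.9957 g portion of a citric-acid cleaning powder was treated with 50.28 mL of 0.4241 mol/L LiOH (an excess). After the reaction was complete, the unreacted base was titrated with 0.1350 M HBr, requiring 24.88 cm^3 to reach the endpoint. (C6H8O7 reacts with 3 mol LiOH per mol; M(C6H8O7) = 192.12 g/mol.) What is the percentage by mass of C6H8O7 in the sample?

57.6%

Total n(LiOH) added = 0.4241 x 0.05028 = 0.02132 mol.
n(HBr) used = 0.1350 x 0.02488 = 0.003359 mol, which equals the excess n(LiOH).
So n(LiOH) consumed by the sample = 0.02132 - 0.003359 = 0.01796 mol.
n(C6H8O7) = 0.01796 / 3 = 0.005988 mol.
mass C6H8O7 = 0.005988 x 192.12 = 1.150 g, so %C6H8O7 = 1.150/1.9957 x 100 = 57.6%.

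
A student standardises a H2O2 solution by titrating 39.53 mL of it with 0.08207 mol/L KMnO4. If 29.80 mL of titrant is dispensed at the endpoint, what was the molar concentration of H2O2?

0.155 M

n(KMnO4) = 0.08207 x 0.02980 = 0.002446 mol.
From the balanced equation, 2 mol KMnO4 reacts with 5 mol H2O2, so n(H2O2) = 0.002446 x 5/2 = 0.006114 mol.
[H2O2] = 0.006114 / 0.03953 L = 0.155 M.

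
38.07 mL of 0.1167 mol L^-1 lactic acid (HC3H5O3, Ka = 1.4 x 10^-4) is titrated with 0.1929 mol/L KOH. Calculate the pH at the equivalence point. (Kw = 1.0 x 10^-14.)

n(HC3H5O3) = 0.1167 x 0.03807 = 0.004443 mol; V(KOH) at equivalence = 0.004443/0.1929 = 0.02303 L.
At equivalence all the acid is converted to C3H5O3-; total volume = 0.03807 + 0.02303 = 0.06110 L, so [C3H5O3-] = 0.004443/0.06110 = 0.07271 M.
Kb = Kw/Ka = 1.0e-14 / 1.4 x 10^-4 = 7.14e-11.
[OH^-] = sqrt(Kb x [C3H5O3-]) = sqrt(7.14e-11 x 0.07271) = 2.28e-6 M.
pOH = 5.64, so pH = 14.00 - 5.64 = 8.36.

8.36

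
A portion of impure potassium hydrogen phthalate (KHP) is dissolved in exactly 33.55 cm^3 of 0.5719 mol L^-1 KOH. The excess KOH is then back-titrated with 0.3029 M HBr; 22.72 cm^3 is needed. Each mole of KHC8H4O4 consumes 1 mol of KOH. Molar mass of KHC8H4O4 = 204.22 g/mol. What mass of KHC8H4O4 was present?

Total n(KOH) added = 0.5719 x 0.03355 = 0.01919 mol.
n(HBr) used = 0.3029 x 0.02272 = 0.006882 mol, which equals the excess n(KOH).
So n(KOH) consumed by the sample = 0.01919 - 0.006882 = 0.01231 mol.
n(KHC8H4O4) = 0.01231 / 1 = 0.01231 mol.
mass = 0.01231 mol x 204.22 g/mol = 2.51 g.

2.51 g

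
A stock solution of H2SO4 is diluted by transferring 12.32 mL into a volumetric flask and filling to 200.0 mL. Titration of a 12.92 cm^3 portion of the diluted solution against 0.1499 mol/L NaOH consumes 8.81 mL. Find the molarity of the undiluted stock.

0.830 M

n(NaOH) = 0.1499 x 0.008810 = 0.001321 mol.
n(H2SO4) in the aliquot = 0.001321 x 1/2 = 0.0006603 mol.
[diluted H2SO4] = 0.0006603 / 0.01292 = 0.05111 M.
Dilution factor = 200.0/12.32 = 16.23, so [stock] = 0.05111 x 16.23 = 0.830 M.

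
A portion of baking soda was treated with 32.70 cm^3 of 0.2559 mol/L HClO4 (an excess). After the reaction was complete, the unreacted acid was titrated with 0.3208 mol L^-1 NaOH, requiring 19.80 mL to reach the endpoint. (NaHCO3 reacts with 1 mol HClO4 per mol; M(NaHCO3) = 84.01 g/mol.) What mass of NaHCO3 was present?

0.169 g

Total n(HClO4) added = 0.2559 x 0.03270 = 0.008368 mol.
n(NaOH) used = 0.3208 x 0.01980 = 0.006352 mol, which equals the excess n(HClO4).
So n(HClO4) consumed by the sample = 0.008368 - 0.006352 = 0.002016 mol.
n(NaHCO3) = 0.002016 / 1 = 0.002016 mol.
mass = 0.002016 mol x 84.01 g/mol = 0.169 g.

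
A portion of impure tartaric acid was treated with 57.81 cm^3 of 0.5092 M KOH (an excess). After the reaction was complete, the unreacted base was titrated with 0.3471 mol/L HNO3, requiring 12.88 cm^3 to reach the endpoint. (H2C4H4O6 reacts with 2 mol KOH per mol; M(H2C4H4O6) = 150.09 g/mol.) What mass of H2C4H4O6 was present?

Total n(KOH) added = 0.5092 x 0.05781 = 0.02944 mol.
n(HNO3) used = 0.3471 x 0.01288 = 0.004471 mol, which equals the excess n(KOH).
So n(KOH) consumed by the sample = 0.02944 - 0.004471 = 0.02497 mol.
n(H2C4H4O6) = 0.02497 / 2 = 0.01248 mol.
mass = 0.01248 mol x 150.09 g/mol = 1.87 g.

1.87 g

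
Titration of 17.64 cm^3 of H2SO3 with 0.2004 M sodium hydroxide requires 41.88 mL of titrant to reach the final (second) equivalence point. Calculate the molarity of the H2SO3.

0.238 M

n(NaOH) = 0.2004 x 0.04188 = 0.008393 mol.
At the final (second) equivalence point, 2 mol OH^- react per mol H2SO3, so n(H2SO3) = 0.008393 / 2 = 0.004196 mol.
[H2SO3] = 0.004196 / 0.01764 L = 0.238 M.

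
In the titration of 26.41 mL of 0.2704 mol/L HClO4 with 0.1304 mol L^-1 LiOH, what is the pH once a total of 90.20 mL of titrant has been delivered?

n(acid) = 0.2704 x 0.02641 = 0.007141 mol; n(LiOH) added = 0.1304 x 0.09020 = 0.01176 mol.
Base is in excess by 0.01176 - 0.007141 = 0.004621 mol in a total volume of 0.1166 L.
[OH^-] = 0.004621/0.1166 = 0.03963 M, so pOH = 1.40 and pH = 14.00 - 1.40 = 12.60.

12.60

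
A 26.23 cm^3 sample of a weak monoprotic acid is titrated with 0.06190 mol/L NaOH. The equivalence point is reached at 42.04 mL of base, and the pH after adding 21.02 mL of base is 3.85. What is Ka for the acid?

21.02 mL is half of the equivalence volume, so this is the half-equivalence point where [HA] = [A^-].
At half-equivalence pH = pKa, so pKa = 3.85.
Ka = 10^(-3.85) = 1.4 x 10^-4.

1.4 x 10^-4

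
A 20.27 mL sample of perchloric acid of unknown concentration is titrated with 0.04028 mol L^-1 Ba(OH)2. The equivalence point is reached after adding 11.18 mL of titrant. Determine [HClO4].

n(Ba(OH)2) delivered = 0.04028 x 0.01118 = 0.0004503 mol.
The reaction is 2 HClO4 + 1 Ba(OH)2, so n(HClO4) = 0.0004503 x 2/1 = 0.0009007 mol.
[HClO4] = 0.0009007 mol / 0.02027 L = 0.0444 M.

0.0444 M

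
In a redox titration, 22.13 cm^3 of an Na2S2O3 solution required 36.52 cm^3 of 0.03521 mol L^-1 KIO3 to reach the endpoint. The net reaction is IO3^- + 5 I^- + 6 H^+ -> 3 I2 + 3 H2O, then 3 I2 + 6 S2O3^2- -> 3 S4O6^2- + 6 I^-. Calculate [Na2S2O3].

0.349 M

n(KIO3) = 0.03521 x 0.03652 = 0.001286 mol.
From the balanced equation, 1 mol KIO3 reacts with 6 mol Na2S2O3, so n(Na2S2O3) = 0.001286 x 6/1 = 0.007715 mol.
[Na2S2O3] = 0.007715 / 0.02213 L = 0.349 M.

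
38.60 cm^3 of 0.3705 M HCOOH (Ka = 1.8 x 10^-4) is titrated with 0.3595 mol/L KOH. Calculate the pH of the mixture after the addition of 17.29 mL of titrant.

3.63

Initial n(HCOOH) = 0.3705 x 0.03860 = 0.01430 mol.
n(KOH) added = 0.3595 x 0.01729 = 0.006216 mol, converting that many moles of HCOOH to HCOO-.
Remaining n(HCOOH) = 0.008086 mol; n(HCOO-) = 0.006216 mol.
By Henderson-Hasselbalch, pH = pKa + log([A^-]/[HA]) = 3.74 + log(0.006216/0.008086) = 3.74 + (-0.11) = 3.63.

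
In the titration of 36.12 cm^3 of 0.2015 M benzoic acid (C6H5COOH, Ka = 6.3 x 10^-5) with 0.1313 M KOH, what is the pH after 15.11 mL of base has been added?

3.77

Initial n(C6H5COOH) = 0.2015 x 0.03612 = 0.007278 mol.
n(KOH) added = 0.1313 x 0.01511 = 0.001984 mol, converting that many moles of C6H5COOH to C6H5COO-.
Remaining n(C6H5COOH) = 0.005294 mol; n(C6H5COO-) = 0.001984 mol.
By Henderson-Hasselbalch, pH = pKa + log([A^-]/[HA]) = 4.20 + log(0.001984/0.005294) = 4.20 + (-0.43) = 3.77.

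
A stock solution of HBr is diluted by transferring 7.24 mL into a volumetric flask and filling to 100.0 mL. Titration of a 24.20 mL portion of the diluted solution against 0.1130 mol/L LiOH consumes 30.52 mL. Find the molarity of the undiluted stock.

n(LiOH) = 0.1130 x 0.03052 = 0.003449 mol.
n(HBr) in the aliquot = 0.003449 mol.
[diluted HBr] = 0.003449 / 0.02420 = 0.1425 M.
Dilution factor = 100.0/7.240 = 13.81, so [stock] = 0.1425 x 13.81 = 1.97 M.

1.97 M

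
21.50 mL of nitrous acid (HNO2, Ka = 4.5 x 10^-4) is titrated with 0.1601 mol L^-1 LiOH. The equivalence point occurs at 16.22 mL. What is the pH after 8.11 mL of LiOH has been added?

8.11 mL is exactly half the equivalence volume (16.22/2), i.e. the half-equivalence point.
There, n(HA) = n(A^-), so pH = pKa = -log(4.5 x 10^-4) = 3.35.

3.35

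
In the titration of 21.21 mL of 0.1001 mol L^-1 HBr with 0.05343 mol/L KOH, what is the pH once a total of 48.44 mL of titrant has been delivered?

11.82

n(acid) = 0.1001 x 0.02121 = 0.002123 mol; n(KOH) added = 0.05343 x 0.04844 = 0.002588 mol.
Base is in excess by 0.002588 - 0.002123 = 0.0004650 mol in a total volume of 0.06965 L.
[OH^-] = 0.0004650/0.06965 = 0.006677 M, so pOH = 2.18 and pH = 14.00 - 2.18 = 11.82.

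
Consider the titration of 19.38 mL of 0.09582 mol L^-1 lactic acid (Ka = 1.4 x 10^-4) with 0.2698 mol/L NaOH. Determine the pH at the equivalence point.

n(HC3H5O3) = 0.09582 x 0.01938 = 0.001857 mol; V(NaOH) at equivalence = 0.001857/0.2698 = 0.006883 L.
At equivalence all the acid is converted to C3H5O3-; total volume = 0.01938 + 0.006883 = 0.02626 L, so [C3H5O3-] = 0.001857/0.02626 = 0.07071 M.
Kb = Kw/Ka = 1.0e-14 / 1.4 x 10^-4 = 7.14e-11.
[OH^-] = sqrt(Kb x [C3H5O3-]) = sqrt(7.14e-11 x 0.07071) = 2.25e-6 M.
pOH = 5.65, so pH = 14.00 - 5.65 = 8.35.

8.35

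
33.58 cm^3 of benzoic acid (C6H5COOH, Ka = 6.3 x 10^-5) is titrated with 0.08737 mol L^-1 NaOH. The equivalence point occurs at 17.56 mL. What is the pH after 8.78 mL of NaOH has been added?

4.20

8.78 mL is exactly half the equivalence volume (17.56/2), i.e. the half-equivalence point.
There, n(HA) = n(A^-), so pH = pKa = -log(6.3 x 10^-5) = 4.20.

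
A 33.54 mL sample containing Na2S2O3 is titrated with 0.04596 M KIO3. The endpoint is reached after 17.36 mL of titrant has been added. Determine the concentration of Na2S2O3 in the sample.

n(KIO3) = 0.04596 x 0.01736 = 0.0007979 mol.
From the balanced equation, 1 mol KIO3 reacts with 6 mol Na2S2O3, so n(Na2S2O3) = 0.0007979 x 6/1 = 0.004787 mol.
[Na2S2O3] = 0.004787 / 0.03354 L = 0.143 M.

0.143 M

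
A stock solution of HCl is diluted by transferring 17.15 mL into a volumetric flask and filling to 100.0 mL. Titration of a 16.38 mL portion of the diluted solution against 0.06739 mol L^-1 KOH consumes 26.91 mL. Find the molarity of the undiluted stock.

0.646 M

n(KOH) = 0.06739 x 0.02691 = 0.001813 mol.
n(HCl) in the aliquot = 0.001813 mol.
[diluted HCl] = 0.001813 / 0.01638 = 0.1107 M.
Dilution factor = 100.0/17.15 = 5.831, so [stock] = 0.1107 x 5.831 = 0.646 M.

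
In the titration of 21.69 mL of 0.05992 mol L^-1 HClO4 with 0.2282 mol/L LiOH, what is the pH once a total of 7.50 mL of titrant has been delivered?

n(acid) = 0.05992 x 0.02169 = 0.001300 mol; n(LiOH) added = 0.2282 x 0.007500 = 0.001711 mol.
Base is in excess by 0.001711 - 0.001300 = 0.0004118 mol in a total volume of 0.02919 L.
[OH^-] = 0.0004118/0.02919 = 0.01411 M, so pOH = 1.85 and pH = 14.00 - 1.85 = 12.15.

12.15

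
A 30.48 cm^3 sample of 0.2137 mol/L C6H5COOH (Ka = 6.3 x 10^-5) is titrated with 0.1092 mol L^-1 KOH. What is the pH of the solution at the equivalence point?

n(C6H5COOH) = 0.2137 x 0.03048 = 0.006514 mol; V(KOH) at equivalence = 0.006514/0.1092 = 0.05965 L.
At equivalence all the acid is converted to C6H5COO-; total volume = 0.03048 + 0.05965 = 0.09013 L, so [C6H5COO-] = 0.006514/0.09013 = 0.07227 M.
Kb = Kw/Ka = 1.0e-14 / 6.3 x 10^-5 = 1.59e-10.
[OH^-] = sqrt(Kb x [C6H5COO-]) = sqrt(1.59e-10 x 0.07227) = 3.39e-6 M.
pOH = 5.47, so pH = 14.00 - 5.47 = 8.53.

8.53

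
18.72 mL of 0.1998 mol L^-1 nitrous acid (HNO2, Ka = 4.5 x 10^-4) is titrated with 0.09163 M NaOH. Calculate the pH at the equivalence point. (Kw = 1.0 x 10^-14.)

n(HNO2) = 0.1998 x 0.01872 = 0.003740 mol; V(NaOH) at equivalence = 0.003740/0.09163 = 0.04082 L.
At equivalence all the acid is converted to NO2-; total volume = 0.01872 + 0.04082 = 0.05954 L, so [NO2-] = 0.003740/0.05954 = 0.06282 M.
Kb = Kw/Ka = 1.0e-14 / 4.5 x 10^-4 = 2.22e-11.
[OH^-] = sqrt(Kb x [NO2-]) = sqrt(2.22e-11 x 0.06282) = 1.18e-6 M.
pOH = 5.93, so pH = 14.00 - 5.93 = 8.07.

8.07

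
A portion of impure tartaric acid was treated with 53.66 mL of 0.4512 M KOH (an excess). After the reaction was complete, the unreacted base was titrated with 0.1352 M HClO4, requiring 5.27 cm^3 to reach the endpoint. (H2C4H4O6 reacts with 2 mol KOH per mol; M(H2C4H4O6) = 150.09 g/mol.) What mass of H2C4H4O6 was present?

1.76 g

Total n(KOH) added = 0.4512 x 0.05366 = 0.02421 mol.
n(HClO4) used = 0.1352 x 0.005270 = 0.0007125 mol, which equals the excess n(KOH).
So n(KOH) consumed by the sample = 0.02421 - 0.0007125 = 0.02350 mol.
n(H2C4H4O6) = 0.02350 / 2 = 0.01175 mol.
mass = 0.01175 mol x 150.09 g/mol = 1.76 g.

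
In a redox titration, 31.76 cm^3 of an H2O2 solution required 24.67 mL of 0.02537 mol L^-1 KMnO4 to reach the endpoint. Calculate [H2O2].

n(KMnO4) = 0.02537 x 0.02467 = 0.0006259 mol.
From the balanced equation, 2 mol KMnO4 reacts with 5 mol H2O2, so n(H2O2) = 0.0006259 x 5/2 = 0.001565 mol.
[H2O2] = 0.001565 / 0.03176 L = 0.0493 M.

0.0493 M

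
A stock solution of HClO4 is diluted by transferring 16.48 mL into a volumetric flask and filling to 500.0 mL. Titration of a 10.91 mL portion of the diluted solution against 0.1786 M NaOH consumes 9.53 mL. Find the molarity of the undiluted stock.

4.73 M

n(NaOH) = 0.1786 x 0.009530 = 0.001702 mol.
n(HClO4) in the aliquot = 0.001702 mol.
[diluted HClO4] = 0.001702 / 0.01091 = 0.1560 M.
Dilution factor = 500.0/16.48 = 30.34, so [stock] = 0.1560 x 30.34 = 4.73 M.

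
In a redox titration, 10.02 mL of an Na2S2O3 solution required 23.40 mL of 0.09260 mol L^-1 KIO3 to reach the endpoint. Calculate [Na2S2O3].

n(KIO3) = 0.09260 x 0.02340 = 0.002167 mol.
From the balanced equation, 1 mol KIO3 reacts with 6 mol Na2S2O3, so n(Na2S2O3) = 0.002167 x 6/1 = 0.01300 mol.
[Na2S2O3] = 0.01300 / 0.01002 L = 1.30 M.

1.30 M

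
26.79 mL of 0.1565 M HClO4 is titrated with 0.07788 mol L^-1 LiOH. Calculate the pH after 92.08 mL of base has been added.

n(acid) = 0.1565 x 0.02679 = 0.004193 mol; n(LiOH) added = 0.07788 x 0.09208 = 0.007171 mol.
Base is in excess by 0.007171 - 0.004193 = 0.002979 mol in a total volume of 0.1189 L.
[OH^-] = 0.002979/0.1189 = 0.02506 M, so pOH = 1.60 and pH = 14.00 - 1.60 = 12.40.

12.40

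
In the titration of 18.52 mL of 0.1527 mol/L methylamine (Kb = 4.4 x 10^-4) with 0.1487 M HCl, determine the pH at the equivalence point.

n(CH3NH2) = 0.1527 x 0.01852 = 0.002828 mol; V(HCl) at equivalence = 0.002828/0.1487 = 0.01902 L.
At equivalence the base is fully converted to CH3NH3+; total volume = 0.03754 L, so [CH3NH3+] = 0.002828/0.03754 = 0.07534 M.
Ka(CH3NH3+) = Kw/Kb = 1.0e-14 / 4.4 x 10^-4 = 2.27e-11.
[H^+] = sqrt(Ka x [CH3NH3+]) = sqrt(2.27e-11 x 0.07534) = 1.31e-6 M.
pH = -log(1.31e-6) = 5.88.

5.88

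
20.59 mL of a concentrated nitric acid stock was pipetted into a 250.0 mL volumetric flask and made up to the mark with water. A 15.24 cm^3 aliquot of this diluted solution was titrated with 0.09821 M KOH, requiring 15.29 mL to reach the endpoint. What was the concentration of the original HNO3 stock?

n(KOH) = 0.09821 x 0.01529 = 0.001502 mol.
n(HNO3) in the aliquot = 0.001502 mol.
[diluted HNO3] = 0.001502 / 0.01524 = 0.09853 M.
Dilution factor = 250.0/20.59 = 12.14, so [stock] = 0.09853 x 12.14 = 1.20 M.

1.20 M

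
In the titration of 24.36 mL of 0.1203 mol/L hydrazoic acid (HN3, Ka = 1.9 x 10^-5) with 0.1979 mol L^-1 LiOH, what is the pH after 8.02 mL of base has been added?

Initial n(HN3) = 0.1203 x 0.02436 = 0.002931 mol.
n(LiOH) added = 0.1979 x 0.008020 = 0.001587 mol, converting that many moles of HN3 to N3-.
Remaining n(HN3) = 0.001343 mol; n(N3-) = 0.001587 mol.
By Henderson-Hasselbalch, pH = pKa + log([A^-]/[HA]) = 4.72 + log(0.001587/0.001343) = 4.72 + (+0.07) = 4.79.

4.79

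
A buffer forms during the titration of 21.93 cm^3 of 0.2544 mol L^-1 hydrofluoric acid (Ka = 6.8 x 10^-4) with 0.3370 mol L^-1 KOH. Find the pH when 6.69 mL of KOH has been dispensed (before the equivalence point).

3.00

Initial n(HF) = 0.2544 x 0.02193 = 0.005579 mol.
n(KOH) added = 0.3370 x 0.006690 = 0.002255 mol, converting that many moles of HF to F-.
Remaining n(HF) = 0.003324 mol; n(F-) = 0.002255 mol.
By Henderson-Hasselbalch, pH = pKa + log([A^-]/[HA]) = 3.17 + log(0.002255/0.003324) = 3.17 + (-0.17) = 3.00.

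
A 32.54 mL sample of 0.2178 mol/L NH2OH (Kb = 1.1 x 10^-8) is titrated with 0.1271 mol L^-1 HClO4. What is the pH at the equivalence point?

3.57

n(NH2OH) = 0.2178 x 0.03254 = 0.007087 mol; V(HClO4) at equivalence = 0.007087/0.1271 = 0.05576 L.
At equivalence the base is fully converted to NH3OH+; total volume = 0.08830 L, so [NH3OH+] = 0.007087/0.08830 = 0.08026 M.
Ka(NH3OH+) = Kw/Kb = 1.0e-14 / 1.1 x 10^-8 = 9.09e-7.
[H^+] = sqrt(Ka x [NH3OH+]) = sqrt(9.09e-7 x 0.08026) = 0.000270 M.
pH = -log(0.000270) = 3.57.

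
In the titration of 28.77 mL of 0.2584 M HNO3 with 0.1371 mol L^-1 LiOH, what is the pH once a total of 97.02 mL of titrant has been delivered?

12.67

n(acid) = 0.2584 x 0.02877 = 0.007434 mol; n(LiOH) added = 0.1371 x 0.09702 = 0.01330 mol.
Base is in excess by 0.01330 - 0.007434 = 0.005867 mol in a total volume of 0.1258 L.
[OH^-] = 0.005867/0.1258 = 0.04664 M, so pOH = 1.33 and pH = 14.00 - 1.33 = 12.67.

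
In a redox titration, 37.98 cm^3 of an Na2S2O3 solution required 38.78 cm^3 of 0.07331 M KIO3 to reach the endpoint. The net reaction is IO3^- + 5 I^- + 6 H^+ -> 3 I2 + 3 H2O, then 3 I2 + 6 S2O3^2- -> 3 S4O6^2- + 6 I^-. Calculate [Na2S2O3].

n(KIO3) = 0.07331 x 0.03878 = 0.002843 mol.
From the balanced equation, 1 mol KIO3 reacts with 6 mol Na2S2O3, so n(Na2S2O3) = 0.002843 x 6/1 = 0.01706 mol.
[Na2S2O3] = 0.01706 / 0.03798 L = 0.449 M.

0.449 M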